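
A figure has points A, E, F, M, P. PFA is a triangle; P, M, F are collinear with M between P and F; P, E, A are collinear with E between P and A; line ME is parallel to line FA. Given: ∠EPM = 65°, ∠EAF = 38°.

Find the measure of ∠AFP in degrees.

∠AFP = 77°

1. ∠APF = 65°  [M on PF, E on PA]
2. ∠FAP = 38°  [E on ray AP]
3. ∠AFP = 77°  [△PFA]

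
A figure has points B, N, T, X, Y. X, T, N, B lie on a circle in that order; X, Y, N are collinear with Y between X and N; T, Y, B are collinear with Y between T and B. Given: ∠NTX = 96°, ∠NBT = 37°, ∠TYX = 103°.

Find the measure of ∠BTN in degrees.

∠BTN = 56°

1. ∠NXT = 37°  [same arc TN]
2. ∠NYT = 77°  [linear pair at Y on XN]
3. ∠TNX = 47°  [△XTN]
4. ∠BTN = 56°  [△TYN]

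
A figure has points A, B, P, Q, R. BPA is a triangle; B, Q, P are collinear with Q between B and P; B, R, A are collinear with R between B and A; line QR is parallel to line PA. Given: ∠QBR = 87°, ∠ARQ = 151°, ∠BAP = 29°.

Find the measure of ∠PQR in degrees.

∠PQR = 116°

1. ∠BRQ = 29°  [linear pair at R on BA]
2. ∠BQR = 64°  [△BQR]
3. ∠PQR = 116°  [linear pair at Q on BP]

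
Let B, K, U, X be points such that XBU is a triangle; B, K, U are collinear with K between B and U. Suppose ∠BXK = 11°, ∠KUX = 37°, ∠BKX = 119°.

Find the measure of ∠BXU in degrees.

1. ∠KBX = 50°  [△XBK]
2. ∠BUX = 37°  [K on ray UB]
3. ∠UBX = 50°  [K on ray BU]
4. ∠BXU = 93°  [△XBU]

∠BXU = 93°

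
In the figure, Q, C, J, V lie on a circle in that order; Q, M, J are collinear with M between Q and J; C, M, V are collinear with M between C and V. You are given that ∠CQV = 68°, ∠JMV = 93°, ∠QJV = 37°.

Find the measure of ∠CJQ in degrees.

1. ∠CJV = 112°  [cyclic QCJV, opposite ∠Q+∠J]
2. ∠CMQ = 93°  [vertical angles at M]
3. ∠CVJ = 50°  [△JMV]
4. ∠JCV = 18°  [△CJV]
5. ∠CMJ = 87°  [linear pair at M on QJ]
6. ∠CJQ = 75°  [△CMJ]

∠CJQ = 75°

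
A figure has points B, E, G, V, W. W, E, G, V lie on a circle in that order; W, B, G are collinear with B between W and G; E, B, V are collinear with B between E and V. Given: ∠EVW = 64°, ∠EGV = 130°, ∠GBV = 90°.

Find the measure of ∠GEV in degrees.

1. ∠EGW = 64°  [same arc WE]
2. ∠EBW = 90°  [vertical angles at B]
3. ∠EBG = 90°  [linear pair at B on WG]
4. ∠GEV = 26°  [△EBG]

∠GEV = 26°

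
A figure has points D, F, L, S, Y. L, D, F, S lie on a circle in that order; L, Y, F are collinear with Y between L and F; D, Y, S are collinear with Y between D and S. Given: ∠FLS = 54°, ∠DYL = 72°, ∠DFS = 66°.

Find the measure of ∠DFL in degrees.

∠DFL = 18°

1. ∠FDS = 54°  [same arc FS]
2. ∠DYF = 108°  [linear pair at Y on LF]
3. ∠DFL = 18°  [△DYF]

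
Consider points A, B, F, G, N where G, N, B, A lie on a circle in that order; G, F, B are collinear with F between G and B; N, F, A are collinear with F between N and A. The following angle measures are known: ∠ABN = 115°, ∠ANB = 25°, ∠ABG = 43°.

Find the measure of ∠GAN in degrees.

∠GAN = 72°

1. ∠AGN = 65°  [cyclic GNBA, opposite ∠G+∠B]
2. ∠ANG = 43°  [same arc GA]
3. ∠GAN = 72°  [△GNA]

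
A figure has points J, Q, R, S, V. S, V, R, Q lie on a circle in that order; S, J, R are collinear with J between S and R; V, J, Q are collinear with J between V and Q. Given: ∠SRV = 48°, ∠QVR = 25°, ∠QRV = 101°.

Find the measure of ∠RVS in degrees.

∠RVS = 78°

1. ∠RQV = 54°  [△VRQ]
2. ∠RSV = 54°  [same arc VR]
3. ∠RVS = 78°  [△SVR]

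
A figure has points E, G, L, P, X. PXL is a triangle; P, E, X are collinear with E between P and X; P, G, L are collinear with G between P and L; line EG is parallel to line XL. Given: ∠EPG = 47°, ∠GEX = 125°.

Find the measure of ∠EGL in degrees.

1. ∠GEP = 55°  [linear pair at E on PX]
2. ∠EGP = 78°  [△PEG]
3. ∠EGL = 102°  [linear pair at G on PL]

∠EGL = 102°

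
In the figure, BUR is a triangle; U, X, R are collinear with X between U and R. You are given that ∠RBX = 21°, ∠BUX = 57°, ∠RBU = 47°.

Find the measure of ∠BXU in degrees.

1. ∠BUR = 57°  [X on ray UR]
2. ∠BRU = 76°  [△BUR]
3. ∠BRX = 76°  [X on ray RU]
4. ∠BXR = 83°  [△BXR]
5. ∠BXU = 97°  [linear pair at X on UR]

∠BXU = 97°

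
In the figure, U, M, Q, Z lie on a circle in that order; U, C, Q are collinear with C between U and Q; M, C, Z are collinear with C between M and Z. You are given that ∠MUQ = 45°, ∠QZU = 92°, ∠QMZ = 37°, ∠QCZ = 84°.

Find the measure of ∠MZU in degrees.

∠MZU = 47°

1. ∠QUZ = 37°  [same arc QZ]
2. ∠UCZ = 96°  [linear pair at C on UQ]
3. ∠MZU = 47°  [△UCZ]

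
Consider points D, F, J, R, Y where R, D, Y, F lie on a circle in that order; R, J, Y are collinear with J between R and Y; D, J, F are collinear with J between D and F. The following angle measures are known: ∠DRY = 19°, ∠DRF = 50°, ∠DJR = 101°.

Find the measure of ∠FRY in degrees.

1. ∠DFY = 19°  [same arc DY]
2. ∠DYF = 130°  [cyclic RDYF, opposite ∠R+∠Y]
3. ∠FDY = 31°  [△DYF]
4. ∠FRY = 31°  [same arc YF]

∠FRY = 31°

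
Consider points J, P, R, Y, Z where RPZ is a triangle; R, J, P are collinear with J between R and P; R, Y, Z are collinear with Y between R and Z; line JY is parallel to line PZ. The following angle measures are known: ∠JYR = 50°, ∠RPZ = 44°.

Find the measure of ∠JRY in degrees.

∠JRY = 86°

1. ∠PZR = 50°  [JY∥PZ, corresponding at Y]
2. ∠PRZ = 86°  [△RPZ]
3. ∠JRY = 86°  [J on RP, Y on RZ]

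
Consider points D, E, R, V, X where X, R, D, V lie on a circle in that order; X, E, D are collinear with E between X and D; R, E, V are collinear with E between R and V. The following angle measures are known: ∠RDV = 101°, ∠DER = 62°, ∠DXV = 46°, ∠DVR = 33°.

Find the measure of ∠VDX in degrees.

1. ∠RXV = 79°  [cyclic XRDV, opposite ∠X+∠D]
2. ∠VEX = 62°  [vertical angles at E]
3. ∠RVX = 72°  [△XEV]
4. ∠VRX = 29°  [△XRV]
5. ∠VDX = 29°  [same arc XV]

∠VDX = 29°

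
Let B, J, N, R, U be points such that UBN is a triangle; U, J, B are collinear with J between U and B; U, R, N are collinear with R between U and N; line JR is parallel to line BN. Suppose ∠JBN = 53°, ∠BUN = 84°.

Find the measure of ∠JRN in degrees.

∠JRN = 137°

1. ∠NBU = 53°  [J on ray BU]
2. ∠BNU = 43°  [△UBN]
3. ∠JRU = 43°  [JR∥BN, corresponding at R]
4. ∠JRN = 137°  [linear pair at R on UN]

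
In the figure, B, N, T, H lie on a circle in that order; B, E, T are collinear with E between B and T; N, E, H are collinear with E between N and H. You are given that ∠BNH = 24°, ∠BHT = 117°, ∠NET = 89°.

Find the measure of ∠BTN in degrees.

1. ∠BTH = 24°  [same arc BH]
2. ∠HBT = 39°  [△BTH]
3. ∠HNT = 39°  [same arc TH]
4. ∠BTN = 52°  [△NET]

∠BTN = 52°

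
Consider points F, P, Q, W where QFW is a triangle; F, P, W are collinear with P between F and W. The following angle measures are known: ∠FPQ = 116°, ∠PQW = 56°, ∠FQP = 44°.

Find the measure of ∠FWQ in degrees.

1. ∠QPW = 64°  [linear pair at P on FW]
2. ∠PWQ = 60°  [△QPW]
3. ∠FWQ = 60°  [P on ray WF]

∠FWQ = 60°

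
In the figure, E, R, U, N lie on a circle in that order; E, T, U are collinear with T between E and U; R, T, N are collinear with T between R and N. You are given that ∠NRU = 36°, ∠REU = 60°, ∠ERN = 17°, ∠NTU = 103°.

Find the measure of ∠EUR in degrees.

∠EUR = 67°

1. ∠NEU = 36°  [same arc UN]
2. ∠ETN = 77°  [linear pair at T on EU]
3. ∠ENR = 67°  [△ETN]
4. ∠EUR = 67°  [same arc ER]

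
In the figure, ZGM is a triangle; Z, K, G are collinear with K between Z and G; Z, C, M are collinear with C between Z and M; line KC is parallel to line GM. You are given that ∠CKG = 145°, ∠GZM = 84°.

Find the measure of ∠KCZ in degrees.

1. ∠CKZ = 35°  [linear pair at K on ZG]
2. ∠CZK = 84°  [K on ZG, C on ZM]
3. ∠KCZ = 61°  [△ZKC]

∠KCZ = 61°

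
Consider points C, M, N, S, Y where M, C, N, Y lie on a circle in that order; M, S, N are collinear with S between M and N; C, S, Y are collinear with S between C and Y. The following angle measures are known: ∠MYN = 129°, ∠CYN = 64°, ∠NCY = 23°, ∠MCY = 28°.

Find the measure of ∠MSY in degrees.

∠MSY = 92°

1. ∠MNY = 28°  [same arc MY]
2. ∠NSY = 88°  [△NSY]
3. ∠MSY = 92°  [linear pair at S on MN]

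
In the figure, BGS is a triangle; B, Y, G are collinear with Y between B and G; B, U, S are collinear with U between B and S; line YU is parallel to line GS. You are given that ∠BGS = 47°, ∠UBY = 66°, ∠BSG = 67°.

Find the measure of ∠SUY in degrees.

1. ∠BYU = 47°  [YU∥GS, corresponding at Y]
2. ∠BUY = 67°  [△BYU]
3. ∠SUY = 113°  [linear pair at U on BS]

∠SUY = 113°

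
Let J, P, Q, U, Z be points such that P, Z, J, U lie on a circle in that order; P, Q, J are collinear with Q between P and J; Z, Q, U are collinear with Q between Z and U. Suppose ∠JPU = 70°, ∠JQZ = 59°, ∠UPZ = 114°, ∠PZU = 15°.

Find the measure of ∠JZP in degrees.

1. ∠JZU = 70°  [same arc JU]
2. ∠PQZ = 121°  [linear pair at Q on PJ]
3. ∠PJZ = 51°  [△ZQJ]
4. ∠JPZ = 44°  [△PQZ]
5. ∠JZP = 85°  [△PZJ]

∠JZP = 85°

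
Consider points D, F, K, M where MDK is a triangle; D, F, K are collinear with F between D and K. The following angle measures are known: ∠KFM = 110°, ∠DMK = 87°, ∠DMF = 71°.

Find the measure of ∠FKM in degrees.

∠FKM = 54°

1. ∠DFM = 70°  [linear pair at F on DK]
2. ∠FDM = 39°  [△MDF]
3. ∠KDM = 39°  [F on ray DK]
4. ∠DKM = 54°  [△MDK]
5. ∠FKM = 54°  [F on ray KD]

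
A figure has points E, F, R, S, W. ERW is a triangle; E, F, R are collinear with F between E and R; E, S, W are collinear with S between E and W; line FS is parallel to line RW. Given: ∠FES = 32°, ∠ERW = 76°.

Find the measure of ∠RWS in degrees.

1. ∠REW = 32°  [F on ER, S on EW]
2. ∠EWR = 72°  [△ERW]
3. ∠RWS = 72°  [S on ray WE]

∠RWS = 72°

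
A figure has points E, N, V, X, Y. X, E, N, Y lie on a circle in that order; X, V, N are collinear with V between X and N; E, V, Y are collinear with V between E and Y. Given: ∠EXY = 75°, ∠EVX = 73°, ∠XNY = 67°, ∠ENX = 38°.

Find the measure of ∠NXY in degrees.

∠NXY = 35°

1. ∠NVY = 73°  [vertical angles at V]
2. ∠EYX = 38°  [same arc XE]
3. ∠XVY = 107°  [linear pair at V on XN]
4. ∠NXY = 35°  [△XVY]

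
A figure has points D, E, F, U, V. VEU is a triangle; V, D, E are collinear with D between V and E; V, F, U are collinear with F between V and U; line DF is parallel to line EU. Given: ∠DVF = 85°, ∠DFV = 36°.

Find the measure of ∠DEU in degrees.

∠DEU = 59°

1. ∠FDV = 59°  [△VDF]
2. ∠EDF = 121°  [linear pair at D on VE]
3. ∠DEU = 59°  [DF∥EU, co-interior at E–D]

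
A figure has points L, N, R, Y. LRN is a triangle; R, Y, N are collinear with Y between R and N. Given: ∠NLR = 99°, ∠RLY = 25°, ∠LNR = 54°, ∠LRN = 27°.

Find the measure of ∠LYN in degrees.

∠LYN = 52°

1. ∠LRY = 27°  [Y on ray RN]
2. ∠LYR = 128°  [△LRY]
3. ∠LYN = 52°  [linear pair at Y on RN]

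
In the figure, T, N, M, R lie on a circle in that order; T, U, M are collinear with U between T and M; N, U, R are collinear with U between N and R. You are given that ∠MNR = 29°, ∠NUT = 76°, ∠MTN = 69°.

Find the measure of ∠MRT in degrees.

∠MRT = 116°

1. ∠MTR = 29°  [same arc MR]
2. ∠MUR = 76°  [vertical angles at U]
3. ∠MRN = 69°  [same arc NM]
4. ∠RMT = 35°  [△MUR]
5. ∠MRT = 116°  [△TMR]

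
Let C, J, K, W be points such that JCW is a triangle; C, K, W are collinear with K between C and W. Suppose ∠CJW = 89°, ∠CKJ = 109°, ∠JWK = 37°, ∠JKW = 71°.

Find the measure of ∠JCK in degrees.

1. ∠CWJ = 37°  [K on ray WC]
2. ∠JCW = 54°  [△JCW]
3. ∠JCK = 54°  [K on ray CW]

∠JCK = 54°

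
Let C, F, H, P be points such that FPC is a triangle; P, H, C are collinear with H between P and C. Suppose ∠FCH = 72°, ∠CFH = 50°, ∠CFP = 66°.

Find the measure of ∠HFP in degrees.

1. ∠CHF = 58°  [△FHC]
2. ∠FCP = 72°  [H on ray CP]
3. ∠CPF = 42°  [△FPC]
4. ∠FHP = 122°  [linear pair at H on PC]
5. ∠FPH = 42°  [H on ray PC]
6. ∠HFP = 16°  [△FPH]

∠HFP = 16°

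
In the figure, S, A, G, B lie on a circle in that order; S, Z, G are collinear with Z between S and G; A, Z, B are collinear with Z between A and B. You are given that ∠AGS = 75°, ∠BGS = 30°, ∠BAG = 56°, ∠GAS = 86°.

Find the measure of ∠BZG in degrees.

∠BZG = 131°

1. ∠ABS = 75°  [same arc SA]
2. ∠BSG = 56°  [same arc GB]
3. ∠BZS = 49°  [△SZB]
4. ∠BZG = 131°  [linear pair at Z on SG]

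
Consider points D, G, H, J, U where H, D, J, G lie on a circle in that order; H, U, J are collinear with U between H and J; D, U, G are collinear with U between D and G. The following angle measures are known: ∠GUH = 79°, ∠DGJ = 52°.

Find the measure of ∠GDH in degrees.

∠GDH = 27°

1. ∠DUJ = 79°  [vertical angles at U]
2. ∠DHJ = 52°  [same arc DJ]
3. ∠DUH = 101°  [linear pair at U on HJ]
4. ∠GDH = 27°  [△HUD]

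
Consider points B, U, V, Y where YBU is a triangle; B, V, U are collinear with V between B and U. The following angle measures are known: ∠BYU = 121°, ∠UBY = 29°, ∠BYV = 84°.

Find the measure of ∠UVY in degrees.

1. ∠VBY = 29°  [V on ray BU]
2. ∠BVY = 67°  [△YBV]
3. ∠UVY = 113°  [linear pair at V on BU]

∠UVY = 113°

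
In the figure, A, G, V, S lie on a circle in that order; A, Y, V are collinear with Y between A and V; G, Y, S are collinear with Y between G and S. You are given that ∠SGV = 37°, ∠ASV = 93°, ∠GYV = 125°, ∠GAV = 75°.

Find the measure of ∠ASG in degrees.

1. ∠SAV = 37°  [same arc VS]
2. ∠AYS = 125°  [vertical angles at Y]
3. ∠ASG = 18°  [△AYS]

∠ASG = 18°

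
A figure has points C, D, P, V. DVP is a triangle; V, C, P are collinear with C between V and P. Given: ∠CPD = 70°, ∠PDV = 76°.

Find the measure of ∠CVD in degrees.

∠CVD = 34°

1. ∠DPV = 70°  [C on ray PV]
2. ∠DVP = 34°  [△DVP]
3. ∠CVD = 34°  [C on ray VP]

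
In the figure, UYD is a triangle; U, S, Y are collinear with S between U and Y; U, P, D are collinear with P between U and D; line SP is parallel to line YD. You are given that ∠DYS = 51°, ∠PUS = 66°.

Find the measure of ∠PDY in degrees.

∠PDY = 63°

1. ∠DYU = 51°  [S on ray YU]
2. ∠DUY = 66°  [S on UY, P on UD]
3. ∠UDY = 63°  [△UYD]
4. ∠PDY = 63°  [P on ray DU]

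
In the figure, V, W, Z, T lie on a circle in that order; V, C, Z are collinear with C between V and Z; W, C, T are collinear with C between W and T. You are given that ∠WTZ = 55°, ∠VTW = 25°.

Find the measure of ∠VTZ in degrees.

1. ∠WVZ = 55°  [same arc WZ]
2. ∠VZW = 25°  [same arc VW]
3. ∠VWZ = 100°  [△VWZ]
4. ∠VTZ = 80°  [cyclic VWZT, opposite ∠W+∠T]

∠VTZ = 80°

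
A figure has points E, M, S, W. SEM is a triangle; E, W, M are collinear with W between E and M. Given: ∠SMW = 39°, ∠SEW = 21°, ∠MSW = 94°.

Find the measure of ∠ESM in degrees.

∠ESM = 120°

1. ∠EMS = 39°  [W on ray ME]
2. ∠MES = 21°  [W on ray EM]
3. ∠ESM = 120°  [△SEM]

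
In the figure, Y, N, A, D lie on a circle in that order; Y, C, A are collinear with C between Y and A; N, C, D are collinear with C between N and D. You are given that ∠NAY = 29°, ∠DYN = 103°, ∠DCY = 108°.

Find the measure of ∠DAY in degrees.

∠DAY = 48°

1. ∠NDY = 29°  [same arc YN]
2. ∠DNY = 48°  [△YND]
3. ∠DAY = 48°  [same arc YD]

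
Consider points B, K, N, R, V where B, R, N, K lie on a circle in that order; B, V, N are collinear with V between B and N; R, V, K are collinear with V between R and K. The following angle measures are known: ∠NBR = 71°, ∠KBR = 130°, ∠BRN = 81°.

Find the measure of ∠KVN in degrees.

1. ∠NKR = 71°  [same arc RN]
2. ∠BNR = 28°  [△BRN]
3. ∠KNR = 50°  [cyclic BRNK, opposite ∠B+∠N]
4. ∠KRN = 59°  [△RNK]
5. ∠BKR = 28°  [same arc BR]
6. ∠KBN = 59°  [same arc NK]
7. ∠BVK = 93°  [△BVK]
8. ∠KVN = 87°  [linear pair at V on BN]

∠KVN = 87°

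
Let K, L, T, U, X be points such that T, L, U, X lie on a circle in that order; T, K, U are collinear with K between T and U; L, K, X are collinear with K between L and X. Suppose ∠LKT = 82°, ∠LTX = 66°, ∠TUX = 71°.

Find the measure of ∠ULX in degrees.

1. ∠UKX = 82°  [vertical angles at K]
2. ∠LUX = 114°  [cyclic TLUX, opposite ∠T+∠U]
3. ∠LXU = 27°  [△UKX]
4. ∠ULX = 39°  [△LUX]

∠ULX = 39°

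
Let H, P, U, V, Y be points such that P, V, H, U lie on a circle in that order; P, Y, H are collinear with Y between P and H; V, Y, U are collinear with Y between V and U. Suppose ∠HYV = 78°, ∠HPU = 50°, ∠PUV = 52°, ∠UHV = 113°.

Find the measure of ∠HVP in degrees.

∠HVP = 111°

1. ∠HVU = 50°  [same arc HU]
2. ∠PHV = 52°  [same arc PV]
3. ∠HUV = 17°  [△VHU]
4. ∠HPV = 17°  [same arc VH]
5. ∠HVP = 111°  [△PVH]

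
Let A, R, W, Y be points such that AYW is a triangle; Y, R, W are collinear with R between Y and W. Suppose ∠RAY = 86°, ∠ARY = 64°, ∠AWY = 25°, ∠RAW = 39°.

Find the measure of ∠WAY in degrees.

1. ∠AYR = 30°  [△AYR]
2. ∠AYW = 30°  [R on ray YW]
3. ∠WAY = 125°  [△AYW]

∠WAY = 125°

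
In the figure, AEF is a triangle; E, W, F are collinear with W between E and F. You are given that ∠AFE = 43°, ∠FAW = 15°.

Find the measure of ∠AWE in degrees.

1. ∠AFW = 43°  [W on ray FE]
2. ∠AWF = 122°  [△AWF]
3. ∠AWE = 58°  [linear pair at W on EF]

∠AWE = 58°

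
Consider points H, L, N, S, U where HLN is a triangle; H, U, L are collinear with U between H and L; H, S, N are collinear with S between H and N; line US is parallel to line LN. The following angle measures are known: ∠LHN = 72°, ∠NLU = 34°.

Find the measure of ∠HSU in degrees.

∠HSU = 74°

1. ∠HLN = 34°  [U on ray LH]
2. ∠HNL = 74°  [△HLN]
3. ∠HSU = 74°  [US∥LN, corresponding at S]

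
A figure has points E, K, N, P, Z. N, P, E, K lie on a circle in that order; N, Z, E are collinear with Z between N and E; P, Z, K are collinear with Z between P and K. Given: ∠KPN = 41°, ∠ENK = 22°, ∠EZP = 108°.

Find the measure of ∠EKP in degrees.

∠EKP = 67°

1. ∠KEN = 41°  [same arc NK]
2. ∠KZN = 108°  [vertical angles at Z]
3. ∠EZK = 72°  [linear pair at Z on NE]
4. ∠EKP = 67°  [△EZK]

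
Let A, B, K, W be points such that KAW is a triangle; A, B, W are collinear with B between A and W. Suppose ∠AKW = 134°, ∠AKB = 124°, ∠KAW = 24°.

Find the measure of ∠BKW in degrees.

∠BKW = 10°

1. ∠AWK = 22°  [△KAW]
2. ∠BAK = 24°  [B on ray AW]
3. ∠BWK = 22°  [B on ray WA]
4. ∠ABK = 32°  [△KAB]
5. ∠KBW = 148°  [linear pair at B on AW]
6. ∠BKW = 10°  [△KBW]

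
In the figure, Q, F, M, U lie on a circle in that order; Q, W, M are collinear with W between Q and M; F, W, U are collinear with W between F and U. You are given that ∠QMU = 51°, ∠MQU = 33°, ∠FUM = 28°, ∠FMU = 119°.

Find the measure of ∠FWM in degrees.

∠FWM = 79°

1. ∠QFU = 51°  [same arc QU]
2. ∠FQM = 28°  [same arc FM]
3. ∠FWQ = 101°  [△QWF]
4. ∠FWM = 79°  [linear pair at W on QM]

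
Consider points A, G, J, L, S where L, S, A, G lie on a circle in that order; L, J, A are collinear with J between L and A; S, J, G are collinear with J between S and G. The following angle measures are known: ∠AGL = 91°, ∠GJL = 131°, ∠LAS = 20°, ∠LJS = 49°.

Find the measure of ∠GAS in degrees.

1. ∠ASL = 89°  [cyclic LSAG, opposite ∠S+∠G]
2. ∠AJS = 131°  [vertical angles at J]
3. ∠ALS = 71°  [△LSA]
4. ∠ASG = 29°  [△SJA]
5. ∠AGS = 71°  [same arc SA]
6. ∠GAS = 80°  [△SAG]

∠GAS = 80°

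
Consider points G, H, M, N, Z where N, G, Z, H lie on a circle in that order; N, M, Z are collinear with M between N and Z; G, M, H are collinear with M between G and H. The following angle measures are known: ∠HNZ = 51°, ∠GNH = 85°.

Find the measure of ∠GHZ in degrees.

1. ∠HGZ = 51°  [same arc ZH]
2. ∠GZH = 95°  [cyclic NGZH, opposite ∠N+∠Z]
3. ∠GHZ = 34°  [△GZH]

∠GHZ = 34°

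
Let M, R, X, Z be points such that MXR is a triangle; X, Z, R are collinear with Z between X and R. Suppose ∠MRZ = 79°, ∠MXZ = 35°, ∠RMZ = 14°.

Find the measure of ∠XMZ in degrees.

1. ∠MZR = 87°  [△MZR]
2. ∠MZX = 93°  [linear pair at Z on XR]
3. ∠XMZ = 52°  [△MXZ]

∠XMZ = 52°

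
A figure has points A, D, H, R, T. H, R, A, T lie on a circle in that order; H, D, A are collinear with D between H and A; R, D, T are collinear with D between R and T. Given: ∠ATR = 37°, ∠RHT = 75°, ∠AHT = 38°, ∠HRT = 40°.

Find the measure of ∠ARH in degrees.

1. ∠AHR = 37°  [same arc RA]
2. ∠HTR = 65°  [△HRT]
3. ∠HAR = 65°  [same arc HR]
4. ∠ARH = 78°  [△HRA]

∠ARH = 78°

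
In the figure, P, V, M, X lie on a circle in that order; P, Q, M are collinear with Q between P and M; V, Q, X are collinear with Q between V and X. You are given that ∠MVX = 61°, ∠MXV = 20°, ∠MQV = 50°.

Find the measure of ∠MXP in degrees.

1. ∠PMV = 69°  [△VQM]
2. ∠MPV = 20°  [same arc VM]
3. ∠MVP = 91°  [△PVM]
4. ∠MXP = 89°  [cyclic PVMX, opposite ∠V+∠X]

∠MXP = 89°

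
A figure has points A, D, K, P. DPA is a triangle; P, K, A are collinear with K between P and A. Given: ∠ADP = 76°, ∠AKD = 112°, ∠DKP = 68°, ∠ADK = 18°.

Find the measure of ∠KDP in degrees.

1. ∠DAK = 50°  [△DKA]
2. ∠DAP = 50°  [K on ray AP]
3. ∠APD = 54°  [△DPA]
4. ∠DPK = 54°  [K on ray PA]
5. ∠KDP = 58°  [△DPK]

∠KDP = 58°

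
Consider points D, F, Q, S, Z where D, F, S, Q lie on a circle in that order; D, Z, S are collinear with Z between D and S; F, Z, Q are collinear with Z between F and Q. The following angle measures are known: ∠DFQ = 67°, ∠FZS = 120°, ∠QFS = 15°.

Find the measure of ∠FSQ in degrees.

1. ∠DSQ = 67°  [same arc DQ]
2. ∠DZQ = 120°  [vertical angles at Z]
3. ∠QZS = 60°  [linear pair at Z on DS]
4. ∠FQS = 53°  [△SZQ]
5. ∠FSQ = 112°  [△FSQ]

∠FSQ = 112°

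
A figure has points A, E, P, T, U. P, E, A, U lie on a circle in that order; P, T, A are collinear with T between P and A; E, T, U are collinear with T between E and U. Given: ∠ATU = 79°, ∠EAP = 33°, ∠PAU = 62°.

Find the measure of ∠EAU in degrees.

∠EAU = 95°

1. ∠EUP = 33°  [same arc PE]
2. ∠PEU = 62°  [same arc PU]
3. ∠EPU = 85°  [△PEU]
4. ∠EAU = 95°  [cyclic PEAU, opposite ∠P+∠A]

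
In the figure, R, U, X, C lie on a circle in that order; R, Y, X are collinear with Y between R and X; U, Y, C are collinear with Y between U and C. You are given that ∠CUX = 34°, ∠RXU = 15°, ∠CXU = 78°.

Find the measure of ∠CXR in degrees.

1. ∠RCU = 15°  [same arc RU]
2. ∠CRU = 102°  [cyclic RUXC, opposite ∠R+∠X]
3. ∠CUR = 63°  [△RUC]
4. ∠CXR = 63°  [same arc RC]

∠CXR = 63°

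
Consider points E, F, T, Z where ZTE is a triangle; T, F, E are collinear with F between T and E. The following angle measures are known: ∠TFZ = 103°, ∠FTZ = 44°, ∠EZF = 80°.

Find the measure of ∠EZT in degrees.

∠EZT = 113°

1. ∠EFZ = 77°  [linear pair at F on TE]
2. ∠ETZ = 44°  [F on ray TE]
3. ∠FEZ = 23°  [△ZFE]
4. ∠TEZ = 23°  [F on ray ET]
5. ∠EZT = 113°  [△ZTE]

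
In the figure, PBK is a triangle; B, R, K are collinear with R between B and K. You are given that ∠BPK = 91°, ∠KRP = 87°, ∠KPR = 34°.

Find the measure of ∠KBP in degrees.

∠KBP = 30°

1. ∠PKR = 59°  [△PRK]
2. ∠BKP = 59°  [R on ray KB]
3. ∠KBP = 30°  [△PBK]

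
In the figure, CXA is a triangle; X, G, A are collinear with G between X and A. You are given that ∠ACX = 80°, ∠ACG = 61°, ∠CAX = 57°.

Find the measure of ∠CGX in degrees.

∠CGX = 118°

1. ∠CAG = 57°  [G on ray AX]
2. ∠AGC = 62°  [△CGA]
3. ∠CGX = 118°  [linear pair at G on XA]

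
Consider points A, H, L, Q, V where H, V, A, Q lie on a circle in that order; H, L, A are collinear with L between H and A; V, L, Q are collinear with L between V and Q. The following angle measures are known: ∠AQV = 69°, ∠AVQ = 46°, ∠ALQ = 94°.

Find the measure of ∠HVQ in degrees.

1. ∠AHV = 69°  [same arc VA]
2. ∠HLV = 94°  [vertical angles at L]
3. ∠HVQ = 17°  [△HLV]

∠HVQ = 17°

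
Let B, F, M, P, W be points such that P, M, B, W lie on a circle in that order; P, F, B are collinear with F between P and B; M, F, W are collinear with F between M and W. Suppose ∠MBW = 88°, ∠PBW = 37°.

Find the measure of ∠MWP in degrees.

∠MWP = 51°

1. ∠MPW = 92°  [cyclic PMBW, opposite ∠P+∠B]
2. ∠PMW = 37°  [same arc PW]
3. ∠MWP = 51°  [△PMW]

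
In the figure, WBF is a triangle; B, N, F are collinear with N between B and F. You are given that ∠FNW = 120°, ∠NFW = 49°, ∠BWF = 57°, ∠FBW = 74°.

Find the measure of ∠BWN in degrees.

1. ∠BNW = 60°  [linear pair at N on BF]
2. ∠NBW = 74°  [N on ray BF]
3. ∠BWN = 46°  [△WBN]

∠BWN = 46°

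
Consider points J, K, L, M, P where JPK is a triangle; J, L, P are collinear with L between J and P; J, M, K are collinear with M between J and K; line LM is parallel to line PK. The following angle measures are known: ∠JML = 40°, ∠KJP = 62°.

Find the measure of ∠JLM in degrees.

1. ∠JKP = 40°  [LM∥PK, corresponding at M]
2. ∠JPK = 78°  [△JPK]
3. ∠JLM = 78°  [LM∥PK, corresponding at L]

∠JLM = 78°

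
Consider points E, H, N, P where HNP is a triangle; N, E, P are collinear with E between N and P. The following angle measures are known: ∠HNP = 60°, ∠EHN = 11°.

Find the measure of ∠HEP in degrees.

∠HEP = 71°

1. ∠ENH = 60°  [E on ray NP]
2. ∠HEN = 109°  [△HNE]
3. ∠HEP = 71°  [linear pair at E on NP]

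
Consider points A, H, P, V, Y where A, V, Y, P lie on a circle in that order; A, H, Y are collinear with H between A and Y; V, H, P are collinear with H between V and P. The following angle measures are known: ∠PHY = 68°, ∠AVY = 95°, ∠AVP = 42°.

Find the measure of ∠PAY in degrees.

1. ∠APY = 85°  [cyclic AVYP, opposite ∠V+∠P]
2. ∠AYP = 42°  [same arc AP]
3. ∠PAY = 53°  [△AYP]

∠PAY = 53°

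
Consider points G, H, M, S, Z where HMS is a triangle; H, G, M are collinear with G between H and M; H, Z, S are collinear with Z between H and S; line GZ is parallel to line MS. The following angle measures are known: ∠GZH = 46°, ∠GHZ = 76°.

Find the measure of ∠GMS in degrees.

∠GMS = 58°

1. ∠HGZ = 58°  [△HGZ]
2. ∠MGZ = 122°  [linear pair at G on HM]
3. ∠GMS = 58°  [GZ∥MS, co-interior at M–G]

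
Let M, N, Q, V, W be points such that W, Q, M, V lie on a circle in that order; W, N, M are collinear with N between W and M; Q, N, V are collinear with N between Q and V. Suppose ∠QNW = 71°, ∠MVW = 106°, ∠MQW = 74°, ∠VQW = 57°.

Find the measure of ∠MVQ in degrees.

1. ∠MNV = 71°  [vertical angles at N]
2. ∠VMW = 57°  [same arc WV]
3. ∠MVQ = 52°  [△MNV]

∠MVQ = 52°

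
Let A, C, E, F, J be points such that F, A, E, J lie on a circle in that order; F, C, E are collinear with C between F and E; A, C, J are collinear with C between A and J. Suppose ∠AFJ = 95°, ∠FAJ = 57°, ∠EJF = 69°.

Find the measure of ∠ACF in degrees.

1. ∠AJF = 28°  [△FAJ]
2. ∠EAF = 111°  [cyclic FAEJ, opposite ∠A+∠J]
3. ∠AEF = 28°  [same arc FA]
4. ∠AFE = 41°  [△FAE]
5. ∠ACF = 82°  [△FCA]

∠ACF = 82°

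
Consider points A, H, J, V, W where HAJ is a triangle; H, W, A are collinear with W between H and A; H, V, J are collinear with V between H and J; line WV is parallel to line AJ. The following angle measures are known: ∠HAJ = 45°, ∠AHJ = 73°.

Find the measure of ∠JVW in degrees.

∠JVW = 118°

1. ∠AJH = 62°  [△HAJ]
2. ∠HVW = 62°  [WV∥AJ, corresponding at V]
3. ∠JVW = 118°  [linear pair at V on HJ]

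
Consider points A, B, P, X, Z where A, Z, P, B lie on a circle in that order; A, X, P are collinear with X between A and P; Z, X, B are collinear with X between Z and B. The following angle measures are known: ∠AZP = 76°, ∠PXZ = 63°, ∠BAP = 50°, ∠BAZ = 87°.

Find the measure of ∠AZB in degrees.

1. ∠AXB = 63°  [vertical angles at X]
2. ∠ABZ = 67°  [△AXB]
3. ∠AZB = 26°  [△AZB]

∠AZB = 26°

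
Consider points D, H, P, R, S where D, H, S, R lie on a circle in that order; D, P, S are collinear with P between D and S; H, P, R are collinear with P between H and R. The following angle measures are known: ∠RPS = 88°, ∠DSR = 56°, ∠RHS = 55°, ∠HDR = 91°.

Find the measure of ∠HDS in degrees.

∠HDS = 36°

1. ∠DPH = 88°  [vertical angles at P]
2. ∠DHR = 56°  [same arc DR]
3. ∠HDS = 36°  [△DPH]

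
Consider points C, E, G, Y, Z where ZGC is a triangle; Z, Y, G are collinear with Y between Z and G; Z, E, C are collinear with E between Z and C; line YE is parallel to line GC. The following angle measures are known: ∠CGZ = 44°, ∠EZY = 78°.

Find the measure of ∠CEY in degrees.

1. ∠EYZ = 44°  [YE∥GC, corresponding at Y]
2. ∠YEZ = 58°  [△ZYE]
3. ∠CEY = 122°  [linear pair at E on ZC]

∠CEY = 122°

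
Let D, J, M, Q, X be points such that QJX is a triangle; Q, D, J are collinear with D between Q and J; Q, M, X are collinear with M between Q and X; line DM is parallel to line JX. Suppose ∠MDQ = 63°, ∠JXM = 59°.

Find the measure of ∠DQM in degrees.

1. ∠QJX = 63°  [DM∥JX, corresponding at D]
2. ∠JXQ = 59°  [M on ray XQ]
3. ∠JQX = 58°  [△QJX]
4. ∠DQM = 58°  [D on QJ, M on QX]

∠DQM = 58°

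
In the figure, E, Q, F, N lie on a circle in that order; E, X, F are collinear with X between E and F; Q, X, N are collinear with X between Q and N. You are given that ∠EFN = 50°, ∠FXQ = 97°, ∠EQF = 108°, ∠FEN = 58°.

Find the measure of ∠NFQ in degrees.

1. ∠EQN = 50°  [same arc EN]
2. ∠EXN = 97°  [vertical angles at X]
3. ∠ENQ = 25°  [△EXN]
4. ∠NEQ = 105°  [△EQN]
5. ∠NFQ = 75°  [cyclic EQFN, opposite ∠E+∠F]

∠NFQ = 75°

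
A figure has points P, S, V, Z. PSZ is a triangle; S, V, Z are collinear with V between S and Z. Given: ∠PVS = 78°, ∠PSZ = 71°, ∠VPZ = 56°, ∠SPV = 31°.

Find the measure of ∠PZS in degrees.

∠PZS = 22°

1. ∠PVZ = 102°  [linear pair at V on SZ]
2. ∠PZV = 22°  [△PVZ]
3. ∠PZS = 22°  [V on ray ZS]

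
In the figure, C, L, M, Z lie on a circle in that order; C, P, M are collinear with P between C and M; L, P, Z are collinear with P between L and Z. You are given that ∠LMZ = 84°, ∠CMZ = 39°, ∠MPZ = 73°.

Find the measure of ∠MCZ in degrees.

1. ∠LCZ = 96°  [cyclic CLMZ, opposite ∠C+∠M]
2. ∠CLZ = 39°  [same arc CZ]
3. ∠CPZ = 107°  [linear pair at P on CM]
4. ∠CZL = 45°  [△CLZ]
5. ∠MCZ = 28°  [△CPZ]

∠MCZ = 28°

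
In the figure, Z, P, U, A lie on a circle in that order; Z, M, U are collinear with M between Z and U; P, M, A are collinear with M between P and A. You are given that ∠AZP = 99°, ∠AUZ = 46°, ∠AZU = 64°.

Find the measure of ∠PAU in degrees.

∠PAU = 35°

1. ∠AUP = 81°  [cyclic ZPUA, opposite ∠Z+∠U]
2. ∠APU = 64°  [same arc UA]
3. ∠PAU = 35°  [△PUA]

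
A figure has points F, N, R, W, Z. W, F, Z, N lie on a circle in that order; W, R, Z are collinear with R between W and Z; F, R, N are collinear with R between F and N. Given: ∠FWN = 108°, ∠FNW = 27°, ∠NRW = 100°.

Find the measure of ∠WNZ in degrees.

1. ∠NFW = 45°  [△WFN]
2. ∠NWZ = 53°  [△WRN]
3. ∠NZW = 45°  [same arc WN]
4. ∠WNZ = 82°  [△WZN]

∠WNZ = 82°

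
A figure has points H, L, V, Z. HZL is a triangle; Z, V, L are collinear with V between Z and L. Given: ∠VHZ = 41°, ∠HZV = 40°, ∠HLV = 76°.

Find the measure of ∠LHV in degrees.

∠LHV = 23°

1. ∠HVZ = 99°  [△HZV]
2. ∠HVL = 81°  [linear pair at V on ZL]
3. ∠LHV = 23°  [△HVL]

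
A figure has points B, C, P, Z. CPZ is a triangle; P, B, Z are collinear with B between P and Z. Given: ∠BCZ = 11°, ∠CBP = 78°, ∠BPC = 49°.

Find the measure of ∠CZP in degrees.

1. ∠CBZ = 102°  [linear pair at B on PZ]
2. ∠BZC = 67°  [△CBZ]
3. ∠CZP = 67°  [B on ray ZP]

∠CZP = 67°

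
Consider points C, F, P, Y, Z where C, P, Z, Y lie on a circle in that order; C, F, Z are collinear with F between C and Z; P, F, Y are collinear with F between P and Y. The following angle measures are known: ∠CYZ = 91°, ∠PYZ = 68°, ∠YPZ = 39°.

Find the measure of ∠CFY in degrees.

1. ∠CPZ = 89°  [cyclic CPZY, opposite ∠P+∠Y]
2. ∠PCZ = 68°  [same arc PZ]
3. ∠YCZ = 39°  [same arc ZY]
4. ∠CZP = 23°  [△CPZ]
5. ∠CYP = 23°  [same arc CP]
6. ∠CFY = 118°  [△CFY]

∠CFY = 118°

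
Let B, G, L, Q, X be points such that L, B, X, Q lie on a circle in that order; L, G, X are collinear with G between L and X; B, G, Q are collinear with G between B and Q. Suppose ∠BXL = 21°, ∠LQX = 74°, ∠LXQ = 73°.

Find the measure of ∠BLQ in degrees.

1. ∠BQL = 21°  [same arc LB]
2. ∠LBQ = 73°  [same arc LQ]
3. ∠BLQ = 86°  [△LBQ]

∠BLQ = 86°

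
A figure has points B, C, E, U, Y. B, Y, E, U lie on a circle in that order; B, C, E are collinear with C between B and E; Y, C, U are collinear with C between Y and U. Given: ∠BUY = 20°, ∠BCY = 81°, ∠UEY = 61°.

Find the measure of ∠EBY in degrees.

1. ∠UBY = 119°  [cyclic BYEU, opposite ∠B+∠E]
2. ∠BYU = 41°  [△BYU]
3. ∠EBY = 58°  [△BCY]

∠EBY = 58°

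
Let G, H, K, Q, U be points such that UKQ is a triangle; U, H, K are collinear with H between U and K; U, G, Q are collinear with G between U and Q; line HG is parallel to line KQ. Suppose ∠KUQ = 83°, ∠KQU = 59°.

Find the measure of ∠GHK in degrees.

∠GHK = 142°

1. ∠QKU = 38°  [△UKQ]
2. ∠GHU = 38°  [HG∥KQ, corresponding at H]
3. ∠GHK = 142°  [linear pair at H on UK]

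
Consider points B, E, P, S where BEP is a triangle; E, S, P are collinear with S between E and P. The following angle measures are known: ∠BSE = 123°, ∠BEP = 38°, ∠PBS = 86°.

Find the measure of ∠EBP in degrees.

1. ∠BSP = 57°  [linear pair at S on EP]
2. ∠BPS = 37°  [△BSP]
3. ∠BPE = 37°  [S on ray PE]
4. ∠EBP = 105°  [△BEP]

∠EBP = 105°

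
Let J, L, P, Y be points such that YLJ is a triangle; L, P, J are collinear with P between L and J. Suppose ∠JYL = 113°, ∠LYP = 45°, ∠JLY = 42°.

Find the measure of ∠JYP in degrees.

∠JYP = 68°

1. ∠LJY = 25°  [△YLJ]
2. ∠PLY = 42°  [P on ray LJ]
3. ∠PJY = 25°  [P on ray JL]
4. ∠LPY = 93°  [△YLP]
5. ∠JPY = 87°  [linear pair at P on LJ]
6. ∠JYP = 68°  [△YPJ]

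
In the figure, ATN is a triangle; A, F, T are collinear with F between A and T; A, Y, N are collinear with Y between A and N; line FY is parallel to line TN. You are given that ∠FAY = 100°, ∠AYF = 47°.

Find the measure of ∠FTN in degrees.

∠FTN = 33°

1. ∠AFY = 33°  [△AFY]
2. ∠TFY = 147°  [linear pair at F on AT]
3. ∠FTN = 33°  [FY∥TN, co-interior at T–F]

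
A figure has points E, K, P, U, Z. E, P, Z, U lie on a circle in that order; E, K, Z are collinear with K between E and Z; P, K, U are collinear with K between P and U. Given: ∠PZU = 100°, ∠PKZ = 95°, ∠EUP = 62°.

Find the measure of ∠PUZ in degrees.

1. ∠PEU = 80°  [cyclic EPZU, opposite ∠E+∠Z]
2. ∠EKU = 95°  [vertical angles at K]
3. ∠EPU = 38°  [△EPU]
4. ∠UKZ = 85°  [linear pair at K on EZ]
5. ∠EZU = 38°  [same arc EU]
6. ∠PUZ = 57°  [△ZKU]

∠PUZ = 57°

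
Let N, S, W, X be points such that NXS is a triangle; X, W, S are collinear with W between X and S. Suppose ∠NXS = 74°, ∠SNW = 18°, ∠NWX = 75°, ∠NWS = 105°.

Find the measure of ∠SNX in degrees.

∠SNX = 49°

1. ∠NSW = 57°  [△NWS]
2. ∠NSX = 57°  [W on ray SX]
3. ∠SNX = 49°  [△NXS]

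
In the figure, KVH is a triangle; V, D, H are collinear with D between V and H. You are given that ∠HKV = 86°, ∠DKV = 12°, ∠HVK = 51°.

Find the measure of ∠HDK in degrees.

1. ∠DVK = 51°  [D on ray VH]
2. ∠KDV = 117°  [△KVD]
3. ∠HDK = 63°  [linear pair at D on VH]

∠HDK = 63°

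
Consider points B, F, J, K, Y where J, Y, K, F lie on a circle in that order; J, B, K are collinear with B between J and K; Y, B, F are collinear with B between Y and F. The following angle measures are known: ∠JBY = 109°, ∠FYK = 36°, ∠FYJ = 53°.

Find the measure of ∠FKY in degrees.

1. ∠FBK = 109°  [vertical angles at B]
2. ∠FKJ = 53°  [same arc JF]
3. ∠KFY = 18°  [△KBF]
4. ∠FKY = 126°  [△YKF]

∠FKY = 126°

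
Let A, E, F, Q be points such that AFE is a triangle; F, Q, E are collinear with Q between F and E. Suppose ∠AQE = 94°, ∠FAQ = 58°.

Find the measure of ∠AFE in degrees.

1. ∠AQF = 86°  [linear pair at Q on FE]
2. ∠AFQ = 36°  [△AFQ]
3. ∠AFE = 36°  [Q on ray FE]

∠AFE = 36°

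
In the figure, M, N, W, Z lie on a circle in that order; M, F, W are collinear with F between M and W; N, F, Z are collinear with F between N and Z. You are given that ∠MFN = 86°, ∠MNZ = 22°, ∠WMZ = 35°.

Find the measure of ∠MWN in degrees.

∠MWN = 51°

1. ∠NFW = 94°  [linear pair at F on MW]
2. ∠WNZ = 35°  [same arc WZ]
3. ∠MWN = 51°  [△NFW]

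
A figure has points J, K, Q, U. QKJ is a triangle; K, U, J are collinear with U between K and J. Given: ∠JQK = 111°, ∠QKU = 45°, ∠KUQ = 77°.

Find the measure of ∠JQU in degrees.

∠JQU = 53°

1. ∠JKQ = 45°  [U on ray KJ]
2. ∠JUQ = 103°  [linear pair at U on KJ]
3. ∠KJQ = 24°  [△QKJ]
4. ∠QJU = 24°  [U on ray JK]
5. ∠JQU = 53°  [△QUJ]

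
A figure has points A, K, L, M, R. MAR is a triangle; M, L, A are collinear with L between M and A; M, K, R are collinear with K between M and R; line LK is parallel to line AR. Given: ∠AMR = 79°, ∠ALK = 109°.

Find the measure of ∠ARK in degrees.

∠ARK = 30°

1. ∠KML = 79°  [L on MA, K on MR]
2. ∠KLM = 71°  [linear pair at L on MA]
3. ∠LKM = 30°  [△MLK]
4. ∠LKR = 150°  [linear pair at K on MR]
5. ∠ARK = 30°  [LK∥AR, co-interior at R–K]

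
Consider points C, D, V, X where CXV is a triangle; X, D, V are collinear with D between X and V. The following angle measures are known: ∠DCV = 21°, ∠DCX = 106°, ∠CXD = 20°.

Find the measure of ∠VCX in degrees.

1. ∠CDX = 54°  [△CXD]
2. ∠CXV = 20°  [D on ray XV]
3. ∠CDV = 126°  [linear pair at D on XV]
4. ∠CVD = 33°  [△CDV]
5. ∠CVX = 33°  [D on ray VX]
6. ∠VCX = 127°  [△CXV]

∠VCX = 127°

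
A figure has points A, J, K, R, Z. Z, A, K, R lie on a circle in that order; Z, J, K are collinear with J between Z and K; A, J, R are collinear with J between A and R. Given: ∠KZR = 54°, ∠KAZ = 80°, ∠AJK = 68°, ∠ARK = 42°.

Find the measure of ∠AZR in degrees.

∠AZR = 96°

1. ∠KAR = 54°  [same arc KR]
2. ∠AKR = 84°  [△AKR]
3. ∠AZR = 96°  [cyclic ZAKR, opposite ∠Z+∠K]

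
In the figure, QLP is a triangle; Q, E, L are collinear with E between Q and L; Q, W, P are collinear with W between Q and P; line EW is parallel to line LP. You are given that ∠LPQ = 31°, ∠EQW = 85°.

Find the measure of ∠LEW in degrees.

1. ∠EWQ = 31°  [EW∥LP, corresponding at W]
2. ∠QEW = 64°  [△QEW]
3. ∠LEW = 116°  [linear pair at E on QL]

∠LEW = 116°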